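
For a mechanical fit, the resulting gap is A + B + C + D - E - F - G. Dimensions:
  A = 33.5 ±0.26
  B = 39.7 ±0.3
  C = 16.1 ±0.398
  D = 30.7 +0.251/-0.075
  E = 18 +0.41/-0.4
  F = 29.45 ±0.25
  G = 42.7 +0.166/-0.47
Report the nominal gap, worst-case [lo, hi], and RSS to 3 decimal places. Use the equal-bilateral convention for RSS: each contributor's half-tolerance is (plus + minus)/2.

Stack each dimension's contribution:
  +A: nom +33.500 → Σnom=33.500; wc +0.260/-0.260 → slack +0.260/-0.260; half-tol=0.260, Σhalf²=0.067600
  +B: nom +39.700 → Σnom=73.200; wc +0.300/-0.300 → slack +0.560/-0.560; half-tol=0.300, Σhalf²=0.157600
  +C: nom +16.100 → Σnom=89.300; wc +0.398/-0.398 → slack +0.958/-0.958; half-tol=0.398, Σhalf²=0.316004
  +D: nom +30.700 → Σnom=120.000; wc +0.251/-0.075 → slack +1.209/-1.033; half-tol=0.163, Σhalf²=0.342573
  -E: nom -18.000 → Σnom=102.000; wc +0.400/-0.410 → slack +1.609/-1.443; half-tol=0.405, Σhalf²=0.506598
  -F: nom -29.450 → Σnom=72.550; wc +0.250/-0.250 → slack +1.859/-1.693; half-tol=0.250, Σhalf²=0.569098
  -G: nom -42.700 → Σnom=29.850; wc +0.470/-0.166 → slack +2.329/-1.859; half-tol=0.318, Σhalf²=0.670222
Nominal = 29.850. Worst-case = [29.850 - 1.859, 29.850 + 2.329] = [27.991, 32.179]. RSS = √0.670222 = 0.819.

nominal=29.850 wc=[27.991,32.179] rss=0.819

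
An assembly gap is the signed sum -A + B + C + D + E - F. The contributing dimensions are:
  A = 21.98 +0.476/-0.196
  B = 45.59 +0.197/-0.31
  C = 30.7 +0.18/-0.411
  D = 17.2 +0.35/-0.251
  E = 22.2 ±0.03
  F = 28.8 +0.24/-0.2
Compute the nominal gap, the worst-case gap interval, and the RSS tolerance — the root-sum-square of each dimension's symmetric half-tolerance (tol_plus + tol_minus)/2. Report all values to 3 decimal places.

Stack each dimension's contribution:
  -A: nom -21.980 → Σnom=-21.980; wc +0.196/-0.476 → slack +0.196/-0.476; half-tol=0.336, Σhalf²=0.112896
  +B: nom +45.590 → Σnom=23.610; wc +0.197/-0.310 → slack +0.393/-0.786; half-tol=0.254, Σhalf²=0.177158
  +C: nom +30.700 → Σnom=54.310; wc +0.180/-0.411 → slack +0.573/-1.197; half-tol=0.295, Σhalf²=0.264478
  +D: nom +17.200 → Σnom=71.510; wc +0.350/-0.251 → slack +0.923/-1.448; half-tol=0.300, Σhalf²=0.354779
  +E: nom +22.200 → Σnom=93.710; wc +0.030/-0.030 → slack +0.953/-1.478; half-tol=0.030, Σhalf²=0.355679
  -F: nom -28.800 → Σnom=64.910; wc +0.200/-0.240 → slack +1.153/-1.718; half-tol=0.220, Σhalf²=0.404079
Nominal = 64.910. Worst-case = [64.910 - 1.718, 64.910 + 1.153] = [63.192, 66.063]. RSS = √0.404079 = 0.636.

nominal=64.910 wc=[63.192,66.063] rss=0.636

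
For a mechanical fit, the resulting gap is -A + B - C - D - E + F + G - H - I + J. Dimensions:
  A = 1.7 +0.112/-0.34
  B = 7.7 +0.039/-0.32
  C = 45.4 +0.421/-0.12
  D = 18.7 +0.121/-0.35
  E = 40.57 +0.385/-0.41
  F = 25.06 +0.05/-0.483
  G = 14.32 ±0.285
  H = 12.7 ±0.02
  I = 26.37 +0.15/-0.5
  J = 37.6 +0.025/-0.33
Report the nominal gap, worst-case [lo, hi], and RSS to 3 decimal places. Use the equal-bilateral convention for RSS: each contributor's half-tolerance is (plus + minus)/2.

Stack each dimension's contribution:
  -A: nom -1.700 → Σnom=-1.700; wc +0.340/-0.112 → slack +0.340/-0.112; half-tol=0.226, Σhalf²=0.051076
  +B: nom +7.700 → Σnom=6.000; wc +0.039/-0.320 → slack +0.379/-0.432; half-tol=0.179, Σhalf²=0.083296
  -C: nom -45.400 → Σnom=-39.400; wc +0.120/-0.421 → slack +0.499/-0.853; half-tol=0.270, Σhalf²=0.156466
  -D: nom -18.700 → Σnom=-58.100; wc +0.350/-0.121 → slack +0.849/-0.974; half-tol=0.235, Σhalf²=0.211927
  -E: nom -40.570 → Σnom=-98.670; wc +0.410/-0.385 → slack +1.259/-1.359; half-tol=0.397, Σhalf²=0.369933
  +F: nom +25.060 → Σnom=-73.610; wc +0.050/-0.483 → slack +1.309/-1.842; half-tol=0.267, Σhalf²=0.440955
  +G: nom +14.320 → Σnom=-59.290; wc +0.285/-0.285 → slack +1.594/-2.127; half-tol=0.285, Σhalf²=0.522180
  -H: nom -12.700 → Σnom=-71.990; wc +0.020/-0.020 → slack +1.614/-2.147; half-tol=0.020, Σhalf²=0.522580
  -I: nom -26.370 → Σnom=-98.360; wc +0.500/-0.150 → slack +2.114/-2.297; half-tol=0.325, Σhalf²=0.628205
  +J: nom +37.600 → Σnom=-60.760; wc +0.025/-0.330 → slack +2.139/-2.627; half-tol=0.178, Σhalf²=0.659711
Nominal = -60.760. Worst-case = [-60.760 - 2.627, -60.760 + 2.139] = [-63.387, -58.621]. RSS = √0.659711 = 0.812.

nominal=-60.760 wc=[-63.387,-58.621] rss=0.812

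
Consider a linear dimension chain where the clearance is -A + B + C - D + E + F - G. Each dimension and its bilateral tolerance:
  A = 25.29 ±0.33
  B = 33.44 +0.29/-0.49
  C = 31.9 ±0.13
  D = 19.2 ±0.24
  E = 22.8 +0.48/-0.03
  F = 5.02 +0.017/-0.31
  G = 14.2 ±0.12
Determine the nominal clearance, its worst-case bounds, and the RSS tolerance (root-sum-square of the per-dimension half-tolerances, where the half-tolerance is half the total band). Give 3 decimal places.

Stack each dimension's contribution:
  -A: nom -25.290 → Σnom=-25.290; wc +0.330/-0.330 → slack +0.330/-0.330; half-tol=0.330, Σhalf²=0.108900
  +B: nom +33.440 → Σnom=8.150; wc +0.290/-0.490 → slack +0.620/-0.820; half-tol=0.390, Σhalf²=0.261000
  +C: nom +31.900 → Σnom=40.050; wc +0.130/-0.130 → slack +0.750/-0.950; half-tol=0.130, Σhalf²=0.277900
  -D: nom -19.200 → Σnom=20.850; wc +0.240/-0.240 → slack +0.990/-1.190; half-tol=0.240, Σhalf²=0.335500
  +E: nom +22.800 → Σnom=43.650; wc +0.480/-0.030 → slack +1.470/-1.220; half-tol=0.255, Σhalf²=0.400525
  +F: nom +5.020 → Σnom=48.670; wc +0.017/-0.310 → slack +1.487/-1.530; half-tol=0.164, Σhalf²=0.427257
  -G: nom -14.200 → Σnom=34.470; wc +0.120/-0.120 → slack +1.607/-1.650; half-tol=0.120, Σhalf²=0.441657
Nominal = 34.470. Worst-case = [34.470 - 1.650, 34.470 + 1.607] = [32.820, 36.077]. RSS = √0.441657 = 0.665.

nominal=34.470 wc=[32.820,36.077] rss=0.665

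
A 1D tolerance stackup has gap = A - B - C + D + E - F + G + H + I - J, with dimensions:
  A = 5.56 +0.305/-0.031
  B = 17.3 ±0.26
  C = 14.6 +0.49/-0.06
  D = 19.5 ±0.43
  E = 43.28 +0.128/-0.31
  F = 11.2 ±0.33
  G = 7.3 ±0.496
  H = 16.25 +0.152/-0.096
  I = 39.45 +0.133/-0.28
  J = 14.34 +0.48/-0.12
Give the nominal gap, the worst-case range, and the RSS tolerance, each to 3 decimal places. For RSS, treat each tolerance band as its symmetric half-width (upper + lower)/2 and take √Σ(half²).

nominal=73.900 wc=[70.697,76.314] rss=0.952

Stack each dimension's contribution:
  +A: nom +5.560 → Σnom=5.560; wc +0.305/-0.031 → slack +0.305/-0.031; half-tol=0.168, Σhalf²=0.028224
  -B: nom -17.300 → Σnom=-11.740; wc +0.260/-0.260 → slack +0.565/-0.291; half-tol=0.260, Σhalf²=0.095824
  -C: nom -14.600 → Σnom=-26.340; wc +0.060/-0.490 → slack +0.625/-0.781; half-tol=0.275, Σhalf²=0.171449
  +D: nom +19.500 → Σnom=-6.840; wc +0.430/-0.430 → slack +1.055/-1.211; half-tol=0.430, Σhalf²=0.356349
  +E: nom +43.280 → Σnom=36.440; wc +0.128/-0.310 → slack +1.183/-1.521; half-tol=0.219, Σhalf²=0.404310
  -F: nom -11.200 → Σnom=25.240; wc +0.330/-0.330 → slack +1.513/-1.851; half-tol=0.330, Σhalf²=0.513210
  +G: nom +7.300 → Σnom=32.540; wc +0.496/-0.496 → slack +2.009/-2.347; half-tol=0.496, Σhalf²=0.759226
  +H: nom +16.250 → Σnom=48.790; wc +0.152/-0.096 → slack +2.161/-2.443; half-tol=0.124, Σhalf²=0.774602
  +I: nom +39.450 → Σnom=88.240; wc +0.133/-0.280 → slack +2.294/-2.723; half-tol=0.207, Σhalf²=0.817244
  -J: nom -14.340 → Σnom=73.900; wc +0.120/-0.480 → slack +2.414/-3.203; half-tol=0.300, Σhalf²=0.907244
Nominal = 73.900. Worst-case = [73.900 - 3.203, 73.900 + 2.414] = [70.697, 76.314]. RSS = √0.907244 = 0.952.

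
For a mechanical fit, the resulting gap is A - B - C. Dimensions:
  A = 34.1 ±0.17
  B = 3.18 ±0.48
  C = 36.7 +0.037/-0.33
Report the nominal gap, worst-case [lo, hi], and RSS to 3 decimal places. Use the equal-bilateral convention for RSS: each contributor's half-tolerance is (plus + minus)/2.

Stack each dimension's contribution:
  +A: nom +34.100 → Σnom=34.100; wc +0.170/-0.170 → slack +0.170/-0.170; half-tol=0.170, Σhalf²=0.028900
  -B: nom -3.180 → Σnom=30.920; wc +0.480/-0.480 → slack +0.650/-0.650; half-tol=0.480, Σhalf²=0.259300
  -C: nom -36.700 → Σnom=-5.780; wc +0.330/-0.037 → slack +0.980/-0.687; half-tol=0.183, Σhalf²=0.292972
Nominal = -5.780. Worst-case = [-5.780 - 0.687, -5.780 + 0.980] = [-6.467, -4.800]. RSS = √0.292972 = 0.541.

nominal=-5.780 wc=[-6.467,-4.800] rss=0.541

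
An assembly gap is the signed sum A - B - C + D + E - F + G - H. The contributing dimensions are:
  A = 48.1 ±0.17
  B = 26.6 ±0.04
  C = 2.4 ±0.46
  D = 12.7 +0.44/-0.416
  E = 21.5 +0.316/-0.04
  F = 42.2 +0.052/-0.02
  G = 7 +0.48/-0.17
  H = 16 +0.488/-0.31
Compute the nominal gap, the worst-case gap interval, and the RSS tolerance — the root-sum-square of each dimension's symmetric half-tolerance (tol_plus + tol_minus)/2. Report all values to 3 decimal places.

Stack each dimension's contribution:
  +A: nom +48.100 → Σnom=48.100; wc +0.170/-0.170 → slack +0.170/-0.170; half-tol=0.170, Σhalf²=0.028900
  -B: nom -26.600 → Σnom=21.500; wc +0.040/-0.040 → slack +0.210/-0.210; half-tol=0.040, Σhalf²=0.030500
  -C: nom -2.400 → Σnom=19.100; wc +0.460/-0.460 → slack +0.670/-0.670; half-tol=0.460, Σhalf²=0.242100
  +D: nom +12.700 → Σnom=31.800; wc +0.440/-0.416 → slack +1.110/-1.086; half-tol=0.428, Σhalf²=0.425284
  +E: nom +21.500 → Σnom=53.300; wc +0.316/-0.040 → slack +1.426/-1.126; half-tol=0.178, Σhalf²=0.456968
  -F: nom -42.200 → Σnom=11.100; wc +0.020/-0.052 → slack +1.446/-1.178; half-tol=0.036, Σhalf²=0.458264
  +G: nom +7.000 → Σnom=18.100; wc +0.480/-0.170 → slack +1.926/-1.348; half-tol=0.325, Σhalf²=0.563889
  -H: nom -16.000 → Σnom=2.100; wc +0.310/-0.488 → slack +2.236/-1.836; half-tol=0.399, Σhalf²=0.723090
Nominal = 2.100. Worst-case = [2.100 - 1.836, 2.100 + 2.236] = [0.264, 4.336]. RSS = √0.723090 = 0.850.

nominal=2.100 wc=[0.264,4.336] rss=0.850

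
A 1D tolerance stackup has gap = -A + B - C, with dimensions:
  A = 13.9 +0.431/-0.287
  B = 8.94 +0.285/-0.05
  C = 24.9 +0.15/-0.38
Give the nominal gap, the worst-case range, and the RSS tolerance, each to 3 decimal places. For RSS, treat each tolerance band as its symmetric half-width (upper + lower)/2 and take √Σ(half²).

nominal=-29.860 wc=[-30.491,-28.908] rss=0.477

Stack each dimension's contribution:
  -A: nom -13.900 → Σnom=-13.900; wc +0.287/-0.431 → slack +0.287/-0.431; half-tol=0.359, Σhalf²=0.128881
  +B: nom +8.940 → Σnom=-4.960; wc +0.285/-0.050 → slack +0.572/-0.481; half-tol=0.167, Σhalf²=0.156937
  -C: nom -24.900 → Σnom=-29.860; wc +0.380/-0.150 → slack +0.952/-0.631; half-tol=0.265, Σhalf²=0.227162
Nominal = -29.860. Worst-case = [-29.860 - 0.631, -29.860 + 0.952] = [-30.491, -28.908]. RSS = √0.227162 = 0.477.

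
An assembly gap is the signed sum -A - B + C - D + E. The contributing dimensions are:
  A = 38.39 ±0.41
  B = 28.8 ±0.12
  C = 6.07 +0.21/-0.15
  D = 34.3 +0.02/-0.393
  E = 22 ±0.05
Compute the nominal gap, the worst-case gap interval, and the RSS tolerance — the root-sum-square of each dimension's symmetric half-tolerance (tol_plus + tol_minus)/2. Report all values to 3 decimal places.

Stack each dimension's contribution:
  -A: nom -38.390 → Σnom=-38.390; wc +0.410/-0.410 → slack +0.410/-0.410; half-tol=0.410, Σhalf²=0.168100
  -B: nom -28.800 → Σnom=-67.190; wc +0.120/-0.120 → slack +0.530/-0.530; half-tol=0.120, Σhalf²=0.182500
  +C: nom +6.070 → Σnom=-61.120; wc +0.210/-0.150 → slack +0.740/-0.680; half-tol=0.180, Σhalf²=0.214900
  -D: nom -34.300 → Σnom=-95.420; wc +0.393/-0.020 → slack +1.133/-0.700; half-tol=0.207, Σhalf²=0.257542
  +E: nom +22.000 → Σnom=-73.420; wc +0.050/-0.050 → slack +1.183/-0.750; half-tol=0.050, Σhalf²=0.260042
Nominal = -73.420. Worst-case = [-73.420 - 0.750, -73.420 + 1.183] = [-74.170, -72.237]. RSS = √0.260042 = 0.510.

nominal=-73.420 wc=[-74.170,-72.237] rss=0.510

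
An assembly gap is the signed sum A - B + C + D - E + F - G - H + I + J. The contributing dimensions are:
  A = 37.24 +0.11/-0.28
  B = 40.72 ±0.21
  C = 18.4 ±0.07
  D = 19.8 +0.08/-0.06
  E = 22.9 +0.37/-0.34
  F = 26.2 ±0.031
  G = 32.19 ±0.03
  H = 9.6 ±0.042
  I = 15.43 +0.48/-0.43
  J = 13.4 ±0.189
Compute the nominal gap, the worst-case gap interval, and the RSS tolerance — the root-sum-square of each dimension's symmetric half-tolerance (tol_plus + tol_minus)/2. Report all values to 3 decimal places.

nominal=25.060 wc=[23.348,26.642] rss=0.681

Stack each dimension's contribution:
  +A: nom +37.240 → Σnom=37.240; wc +0.110/-0.280 → slack +0.110/-0.280; half-tol=0.195, Σhalf²=0.038025
  -B: nom -40.720 → Σnom=-3.480; wc +0.210/-0.210 → slack +0.320/-0.490; half-tol=0.210, Σhalf²=0.082125
  +C: nom +18.400 → Σnom=14.920; wc +0.070/-0.070 → slack +0.390/-0.560; half-tol=0.070, Σhalf²=0.087025
  +D: nom +19.800 → Σnom=34.720; wc +0.080/-0.060 → slack +0.470/-0.620; half-tol=0.070, Σhalf²=0.091925
  -E: nom -22.900 → Σnom=11.820; wc +0.340/-0.370 → slack +0.810/-0.990; half-tol=0.355, Σhalf²=0.217950
  +F: nom +26.200 → Σnom=38.020; wc +0.031/-0.031 → slack +0.841/-1.021; half-tol=0.031, Σhalf²=0.218911
  -G: nom -32.190 → Σnom=5.830; wc +0.030/-0.030 → slack +0.871/-1.051; half-tol=0.030, Σhalf²=0.219811
  -H: nom -9.600 → Σnom=-3.770; wc +0.042/-0.042 → slack +0.913/-1.093; half-tol=0.042, Σhalf²=0.221575
  +I: nom +15.430 → Σnom=11.660; wc +0.480/-0.430 → slack +1.393/-1.523; half-tol=0.455, Σhalf²=0.428600
  +J: nom +13.400 → Σnom=25.060; wc +0.189/-0.189 → slack +1.582/-1.712; half-tol=0.189, Σhalf²=0.464321
Nominal = 25.060. Worst-case = [25.060 - 1.712, 25.060 + 1.582] = [23.348, 26.642]. RSS = √0.464321 = 0.681.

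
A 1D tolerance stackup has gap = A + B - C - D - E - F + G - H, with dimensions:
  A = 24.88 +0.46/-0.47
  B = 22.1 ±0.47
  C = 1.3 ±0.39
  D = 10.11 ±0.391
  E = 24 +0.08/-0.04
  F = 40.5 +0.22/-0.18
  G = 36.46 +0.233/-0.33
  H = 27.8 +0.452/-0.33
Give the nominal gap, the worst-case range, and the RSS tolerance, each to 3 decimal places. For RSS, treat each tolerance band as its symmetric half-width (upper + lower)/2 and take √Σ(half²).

Stack each dimension's contribution:
  +A: nom +24.880 → Σnom=24.880; wc +0.460/-0.470 → slack +0.460/-0.470; half-tol=0.465, Σhalf²=0.216225
  +B: nom +22.100 → Σnom=46.980; wc +0.470/-0.470 → slack +0.930/-0.940; half-tol=0.470, Σhalf²=0.437125
  -C: nom -1.300 → Σnom=45.680; wc +0.390/-0.390 → slack +1.320/-1.330; half-tol=0.390, Σhalf²=0.589225
  -D: nom -10.110 → Σnom=35.570; wc +0.391/-0.391 → slack +1.711/-1.721; half-tol=0.391, Σhalf²=0.742106
  -E: nom -24.000 → Σnom=11.570; wc +0.040/-0.080 → slack +1.751/-1.801; half-tol=0.060, Σhalf²=0.745706
  -F: nom -40.500 → Σnom=-28.930; wc +0.180/-0.220 → slack +1.931/-2.021; half-tol=0.200, Σhalf²=0.785706
  +G: nom +36.460 → Σnom=7.530; wc +0.233/-0.330 → slack +2.164/-2.351; half-tol=0.282, Σhalf²=0.864948
  -H: nom -27.800 → Σnom=-20.270; wc +0.330/-0.452 → slack +2.494/-2.803; half-tol=0.391, Σhalf²=1.017829
Nominal = -20.270. Worst-case = [-20.270 - 2.803, -20.270 + 2.494] = [-23.073, -17.776]. RSS = √1.017829 = 1.009.

nominal=-20.270 wc=[-23.073,-17.776] rss=1.009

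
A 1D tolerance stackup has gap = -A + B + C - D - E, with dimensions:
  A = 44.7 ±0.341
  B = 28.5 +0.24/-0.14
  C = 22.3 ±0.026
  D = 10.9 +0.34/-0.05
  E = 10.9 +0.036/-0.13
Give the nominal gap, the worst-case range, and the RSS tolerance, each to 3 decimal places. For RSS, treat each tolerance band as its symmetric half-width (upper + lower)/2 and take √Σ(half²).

nominal=-15.700 wc=[-16.583,-14.913] rss=0.445

Stack each dimension's contribution:
  -A: nom -44.700 → Σnom=-44.700; wc +0.341/-0.341 → slack +0.341/-0.341; half-tol=0.341, Σhalf²=0.116281
  +B: nom +28.500 → Σnom=-16.200; wc +0.240/-0.140 → slack +0.581/-0.481; half-tol=0.190, Σhalf²=0.152381
  +C: nom +22.300 → Σnom=6.100; wc +0.026/-0.026 → slack +0.607/-0.507; half-tol=0.026, Σhalf²=0.153057
  -D: nom -10.900 → Σnom=-4.800; wc +0.050/-0.340 → slack +0.657/-0.847; half-tol=0.195, Σhalf²=0.191082
  -E: nom -10.900 → Σnom=-15.700; wc +0.130/-0.036 → slack +0.787/-0.883; half-tol=0.083, Σhalf²=0.197971
Nominal = -15.700. Worst-case = [-15.700 - 0.883, -15.700 + 0.787] = [-16.583, -14.913]. RSS = √0.197971 = 0.445.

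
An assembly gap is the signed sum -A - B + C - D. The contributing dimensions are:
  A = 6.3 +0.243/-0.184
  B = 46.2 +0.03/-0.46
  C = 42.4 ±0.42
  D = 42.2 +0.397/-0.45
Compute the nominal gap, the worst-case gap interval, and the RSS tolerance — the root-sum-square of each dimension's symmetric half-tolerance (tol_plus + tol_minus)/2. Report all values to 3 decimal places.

nominal=-52.300 wc=[-53.390,-50.786] rss=0.679

Stack each dimension's contribution:
  -A: nom -6.300 → Σnom=-6.300; wc +0.184/-0.243 → slack +0.184/-0.243; half-tol=0.213, Σhalf²=0.045582
  -B: nom -46.200 → Σnom=-52.500; wc +0.460/-0.030 → slack +0.644/-0.273; half-tol=0.245, Σhalf²=0.105607
  +C: nom +42.400 → Σnom=-10.100; wc +0.420/-0.420 → slack +1.064/-0.693; half-tol=0.420, Σhalf²=0.282007
  -D: nom -42.200 → Σnom=-52.300; wc +0.450/-0.397 → slack +1.514/-1.090; half-tol=0.423, Σhalf²=0.461359
Nominal = -52.300. Worst-case = [-52.300 - 1.090, -52.300 + 1.514] = [-53.390, -50.786]. RSS = √0.461359 = 0.679.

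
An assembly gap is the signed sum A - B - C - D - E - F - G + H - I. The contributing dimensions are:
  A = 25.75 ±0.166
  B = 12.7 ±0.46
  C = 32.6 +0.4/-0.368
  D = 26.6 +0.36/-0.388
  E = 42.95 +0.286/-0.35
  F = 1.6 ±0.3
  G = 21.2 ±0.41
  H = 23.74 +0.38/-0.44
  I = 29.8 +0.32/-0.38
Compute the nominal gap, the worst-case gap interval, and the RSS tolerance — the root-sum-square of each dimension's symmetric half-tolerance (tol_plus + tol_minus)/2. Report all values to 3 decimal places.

Stack each dimension's contribution:
  +A: nom +25.750 → Σnom=25.750; wc +0.166/-0.166 → slack +0.166/-0.166; half-tol=0.166, Σhalf²=0.027556
  -B: nom -12.700 → Σnom=13.050; wc +0.460/-0.460 → slack +0.626/-0.626; half-tol=0.460, Σhalf²=0.239156
  -C: nom -32.600 → Σnom=-19.550; wc +0.368/-0.400 → slack +0.994/-1.026; half-tol=0.384, Σhalf²=0.386612
  -D: nom -26.600 → Σnom=-46.150; wc +0.388/-0.360 → slack +1.382/-1.386; half-tol=0.374, Σhalf²=0.526488
  -E: nom -42.950 → Σnom=-89.100; wc +0.350/-0.286 → slack +1.732/-1.672; half-tol=0.318, Σhalf²=0.627612
  -F: nom -1.600 → Σnom=-90.700; wc +0.300/-0.300 → slack +2.032/-1.972; half-tol=0.300, Σhalf²=0.717612
  -G: nom -21.200 → Σnom=-111.900; wc +0.410/-0.410 → slack +2.442/-2.382; half-tol=0.410, Σhalf²=0.885712
  +H: nom +23.740 → Σnom=-88.160; wc +0.380/-0.440 → slack +2.822/-2.822; half-tol=0.410, Σhalf²=1.053812
  -I: nom -29.800 → Σnom=-117.960; wc +0.380/-0.320 → slack +3.202/-3.142; half-tol=0.350, Σhalf²=1.176312
Nominal = -117.960. Worst-case = [-117.960 - 3.142, -117.960 + 3.202] = [-121.102, -114.758]. RSS = √1.176312 = 1.085.

nominal=-117.960 wc=[-121.102,-114.758] rss=1.085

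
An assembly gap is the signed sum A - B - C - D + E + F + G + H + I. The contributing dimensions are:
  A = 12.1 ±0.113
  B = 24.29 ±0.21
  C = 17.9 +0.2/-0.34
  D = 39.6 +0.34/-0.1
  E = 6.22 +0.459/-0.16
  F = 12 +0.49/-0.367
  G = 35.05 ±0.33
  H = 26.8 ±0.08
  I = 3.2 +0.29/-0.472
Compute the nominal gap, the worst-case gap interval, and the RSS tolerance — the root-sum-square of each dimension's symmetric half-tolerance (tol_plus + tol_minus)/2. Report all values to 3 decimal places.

Stack each dimension's contribution:
  +A: nom +12.100 → Σnom=12.100; wc +0.113/-0.113 → slack +0.113/-0.113; half-tol=0.113, Σhalf²=0.012769
  -B: nom -24.290 → Σnom=-12.190; wc +0.210/-0.210 → slack +0.323/-0.323; half-tol=0.210, Σhalf²=0.056869
  -C: nom -17.900 → Σnom=-30.090; wc +0.340/-0.200 → slack +0.663/-0.523; half-tol=0.270, Σhalf²=0.129769
  -D: nom -39.600 → Σnom=-69.690; wc +0.100/-0.340 → slack +0.763/-0.863; half-tol=0.220, Σhalf²=0.178169
  +E: nom +6.220 → Σnom=-63.470; wc +0.459/-0.160 → slack +1.222/-1.023; half-tol=0.309, Σhalf²=0.273959
  +F: nom +12.000 → Σnom=-51.470; wc +0.490/-0.367 → slack +1.712/-1.390; half-tol=0.428, Σhalf²=0.457572
  +G: nom +35.050 → Σnom=-16.420; wc +0.330/-0.330 → slack +2.042/-1.720; half-tol=0.330, Σhalf²=0.566472
  +H: nom +26.800 → Σnom=10.380; wc +0.080/-0.080 → slack +2.122/-1.800; half-tol=0.080, Σhalf²=0.572871
  +I: nom +3.200 → Σnom=13.580; wc +0.290/-0.472 → slack +2.412/-2.272; half-tol=0.381, Σhalf²=0.718032
Nominal = 13.580. Worst-case = [13.580 - 2.272, 13.580 + 2.412] = [11.308, 15.992]. RSS = √0.718032 = 0.847.

nominal=13.580 wc=[11.308,15.992] rss=0.847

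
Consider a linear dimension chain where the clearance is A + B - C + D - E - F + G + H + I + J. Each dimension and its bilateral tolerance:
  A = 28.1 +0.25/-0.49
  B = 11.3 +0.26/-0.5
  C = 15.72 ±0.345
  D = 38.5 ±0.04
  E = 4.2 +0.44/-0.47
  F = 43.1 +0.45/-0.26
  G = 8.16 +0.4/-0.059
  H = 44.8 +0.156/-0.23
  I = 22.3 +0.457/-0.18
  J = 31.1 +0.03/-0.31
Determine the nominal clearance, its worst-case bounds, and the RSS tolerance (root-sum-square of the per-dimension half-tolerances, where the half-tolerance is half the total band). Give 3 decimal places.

Stack each dimension's contribution:
  +A: nom +28.100 → Σnom=28.100; wc +0.250/-0.490 → slack +0.250/-0.490; half-tol=0.370, Σhalf²=0.136900
  +B: nom +11.300 → Σnom=39.400; wc +0.260/-0.500 → slack +0.510/-0.990; half-tol=0.380, Σhalf²=0.281300
  -C: nom -15.720 → Σnom=23.680; wc +0.345/-0.345 → slack +0.855/-1.335; half-tol=0.345, Σhalf²=0.400325
  +D: nom +38.500 → Σnom=62.180; wc +0.040/-0.040 → slack +0.895/-1.375; half-tol=0.040, Σhalf²=0.401925
  -E: nom -4.200 → Σnom=57.980; wc +0.470/-0.440 → slack +1.365/-1.815; half-tol=0.455, Σhalf²=0.608950
  -F: nom -43.100 → Σnom=14.880; wc +0.260/-0.450 → slack +1.625/-2.265; half-tol=0.355, Σhalf²=0.734975
  +G: nom +8.160 → Σnom=23.040; wc +0.400/-0.059 → slack +2.025/-2.324; half-tol=0.230, Σhalf²=0.787645
  +H: nom +44.800 → Σnom=67.840; wc +0.156/-0.230 → slack +2.181/-2.554; half-tol=0.193, Σhalf²=0.824894
  +I: nom +22.300 → Σnom=90.140; wc +0.457/-0.180 → slack +2.638/-2.734; half-tol=0.319, Σhalf²=0.926336
  +J: nom +31.100 → Σnom=121.240; wc +0.030/-0.310 → slack +2.668/-3.044; half-tol=0.170, Σhalf²=0.955236
Nominal = 121.240. Worst-case = [121.240 - 3.044, 121.240 + 2.668] = [118.196, 123.908]. RSS = √0.955236 = 0.977.

nominal=121.240 wc=[118.196,123.908] rss=0.977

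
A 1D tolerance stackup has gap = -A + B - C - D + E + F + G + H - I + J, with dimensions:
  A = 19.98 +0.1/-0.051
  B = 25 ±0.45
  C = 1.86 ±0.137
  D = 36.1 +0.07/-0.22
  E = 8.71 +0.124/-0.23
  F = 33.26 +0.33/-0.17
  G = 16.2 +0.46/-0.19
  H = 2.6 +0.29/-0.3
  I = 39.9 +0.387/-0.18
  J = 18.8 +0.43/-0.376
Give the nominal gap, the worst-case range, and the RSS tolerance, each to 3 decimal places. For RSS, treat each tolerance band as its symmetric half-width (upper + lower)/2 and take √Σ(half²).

Stack each dimension's contribution:
  -A: nom -19.980 → Σnom=-19.980; wc +0.051/-0.100 → slack +0.051/-0.100; half-tol=0.075, Σhalf²=0.005700
  +B: nom +25.000 → Σnom=5.020; wc +0.450/-0.450 → slack +0.501/-0.550; half-tol=0.450, Σhalf²=0.208200
  -C: nom -1.860 → Σnom=3.160; wc +0.137/-0.137 → slack +0.638/-0.687; half-tol=0.137, Σhalf²=0.226969
  -D: nom -36.100 → Σnom=-32.940; wc +0.220/-0.070 → slack +0.858/-0.757; half-tol=0.145, Σhalf²=0.247994
  +E: nom +8.710 → Σnom=-24.230; wc +0.124/-0.230 → slack +0.982/-0.987; half-tol=0.177, Σhalf²=0.279323
  +F: nom +33.260 → Σnom=9.030; wc +0.330/-0.170 → slack +1.312/-1.157; half-tol=0.250, Σhalf²=0.341823
  +G: nom +16.200 → Σnom=25.230; wc +0.460/-0.190 → slack +1.772/-1.347; half-tol=0.325, Σhalf²=0.447448
  +H: nom +2.600 → Σnom=27.830; wc +0.290/-0.300 → slack +2.062/-1.647; half-tol=0.295, Σhalf²=0.534473
  -I: nom -39.900 → Σnom=-12.070; wc +0.180/-0.387 → slack +2.242/-2.034; half-tol=0.283, Σhalf²=0.614846
  +J: nom +18.800 → Σnom=6.730; wc +0.430/-0.376 → slack +2.672/-2.410; half-tol=0.403, Σhalf²=0.777255
Nominal = 6.730. Worst-case = [6.730 - 2.410, 6.730 + 2.672] = [4.320, 9.402]. RSS = √0.777255 = 0.882.

nominal=6.730 wc=[4.320,9.402] rss=0.882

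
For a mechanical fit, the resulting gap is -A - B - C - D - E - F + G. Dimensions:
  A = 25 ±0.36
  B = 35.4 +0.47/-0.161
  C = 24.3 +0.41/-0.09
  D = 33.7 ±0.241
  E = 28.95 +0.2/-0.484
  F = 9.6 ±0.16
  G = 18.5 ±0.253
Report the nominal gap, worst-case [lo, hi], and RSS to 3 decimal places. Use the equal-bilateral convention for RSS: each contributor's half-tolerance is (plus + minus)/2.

nominal=-138.450 wc=[-140.544,-136.701] rss=0.746

Stack each dimension's contribution:
  -A: nom -25.000 → Σnom=-25.000; wc +0.360/-0.360 → slack +0.360/-0.360; half-tol=0.360, Σhalf²=0.129600
  -B: nom -35.400 → Σnom=-60.400; wc +0.161/-0.470 → slack +0.521/-0.830; half-tol=0.316, Σhalf²=0.229140
  -C: nom -24.300 → Σnom=-84.700; wc +0.090/-0.410 → slack +0.611/-1.240; half-tol=0.250, Σhalf²=0.291640
  -D: nom -33.700 → Σnom=-118.400; wc +0.241/-0.241 → slack +0.852/-1.481; half-tol=0.241, Σhalf²=0.349721
  -E: nom -28.950 → Σnom=-147.350; wc +0.484/-0.200 → slack +1.336/-1.681; half-tol=0.342, Σhalf²=0.466685
  -F: nom -9.600 → Σnom=-156.950; wc +0.160/-0.160 → slack +1.496/-1.841; half-tol=0.160, Σhalf²=0.492285
  +G: nom +18.500 → Σnom=-138.450; wc +0.253/-0.253 → slack +1.749/-2.094; half-tol=0.253, Σhalf²=0.556294
Nominal = -138.450. Worst-case = [-138.450 - 2.094, -138.450 + 1.749] = [-140.544, -136.701]. RSS = √0.556294 = 0.746.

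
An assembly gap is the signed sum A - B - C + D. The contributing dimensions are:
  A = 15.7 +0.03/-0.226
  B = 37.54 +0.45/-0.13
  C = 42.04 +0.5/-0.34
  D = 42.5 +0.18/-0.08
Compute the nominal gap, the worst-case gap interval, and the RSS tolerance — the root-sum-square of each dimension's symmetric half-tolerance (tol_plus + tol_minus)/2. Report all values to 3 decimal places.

Stack each dimension's contribution:
  +A: nom +15.700 → Σnom=15.700; wc +0.030/-0.226 → slack +0.030/-0.226; half-tol=0.128, Σhalf²=0.016384
  -B: nom -37.540 → Σnom=-21.840; wc +0.130/-0.450 → slack +0.160/-0.676; half-tol=0.290, Σhalf²=0.100484
  -C: nom -42.040 → Σnom=-63.880; wc +0.340/-0.500 → slack +0.500/-1.176; half-tol=0.420, Σhalf²=0.276884
  +D: nom +42.500 → Σnom=-21.380; wc +0.180/-0.080 → slack +0.680/-1.256; half-tol=0.130, Σhalf²=0.293784
Nominal = -21.380. Worst-case = [-21.380 - 1.256, -21.380 + 0.680] = [-22.636, -20.700]. RSS = √0.293784 = 0.542.

nominal=-21.380 wc=[-22.636,-20.700] rss=0.542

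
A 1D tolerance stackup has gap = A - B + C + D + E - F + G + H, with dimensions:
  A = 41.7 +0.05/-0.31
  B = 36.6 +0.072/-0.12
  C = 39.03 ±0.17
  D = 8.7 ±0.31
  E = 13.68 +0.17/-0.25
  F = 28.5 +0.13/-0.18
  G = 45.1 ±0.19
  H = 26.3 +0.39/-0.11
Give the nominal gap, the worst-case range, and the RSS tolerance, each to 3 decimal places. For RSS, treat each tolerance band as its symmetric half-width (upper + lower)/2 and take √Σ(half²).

nominal=109.410 wc=[107.868,110.990] rss=0.577

Stack each dimension's contribution:
  +A: nom +41.700 → Σnom=41.700; wc +0.050/-0.310 → slack +0.050/-0.310; half-tol=0.180, Σhalf²=0.032400
  -B: nom -36.600 → Σnom=5.100; wc +0.120/-0.072 → slack +0.170/-0.382; half-tol=0.096, Σhalf²=0.041616
  +C: nom +39.030 → Σnom=44.130; wc +0.170/-0.170 → slack +0.340/-0.552; half-tol=0.170, Σhalf²=0.070516
  +D: nom +8.700 → Σnom=52.830; wc +0.310/-0.310 → slack +0.650/-0.862; half-tol=0.310, Σhalf²=0.166616
  +E: nom +13.680 → Σnom=66.510; wc +0.170/-0.250 → slack +0.820/-1.112; half-tol=0.210, Σhalf²=0.210716
  -F: nom -28.500 → Σnom=38.010; wc +0.180/-0.130 → slack +1.000/-1.242; half-tol=0.155, Σhalf²=0.234741
  +G: nom +45.100 → Σnom=83.110; wc +0.190/-0.190 → slack +1.190/-1.432; half-tol=0.190, Σhalf²=0.270841
  +H: nom +26.300 → Σnom=109.410; wc +0.390/-0.110 → slack +1.580/-1.542; half-tol=0.250, Σhalf²=0.333341
Nominal = 109.410. Worst-case = [109.410 - 1.542, 109.410 + 1.580] = [107.868, 110.990]. RSS = √0.333341 = 0.577.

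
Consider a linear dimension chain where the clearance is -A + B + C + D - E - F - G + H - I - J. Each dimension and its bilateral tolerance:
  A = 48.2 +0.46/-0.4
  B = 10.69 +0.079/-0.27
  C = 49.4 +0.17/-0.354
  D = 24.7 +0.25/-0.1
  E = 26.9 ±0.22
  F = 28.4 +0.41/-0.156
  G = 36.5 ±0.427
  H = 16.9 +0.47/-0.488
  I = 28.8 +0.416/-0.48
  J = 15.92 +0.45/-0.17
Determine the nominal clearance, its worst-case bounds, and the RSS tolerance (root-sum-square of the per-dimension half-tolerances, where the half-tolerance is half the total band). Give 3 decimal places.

nominal=-83.030 wc=[-86.625,-80.208] rss=1.073

Stack each dimension's contribution:
  -A: nom -48.200 → Σnom=-48.200; wc +0.400/-0.460 → slack +0.400/-0.460; half-tol=0.430, Σhalf²=0.184900
  +B: nom +10.690 → Σnom=-37.510; wc +0.079/-0.270 → slack +0.479/-0.730; half-tol=0.175, Σhalf²=0.215350
  +C: nom +49.400 → Σnom=11.890; wc +0.170/-0.354 → slack +0.649/-1.084; half-tol=0.262, Σhalf²=0.283994
  +D: nom +24.700 → Σnom=36.590; wc +0.250/-0.100 → slack +0.899/-1.184; half-tol=0.175, Σhalf²=0.314619
  -E: nom -26.900 → Σnom=9.690; wc +0.220/-0.220 → slack +1.119/-1.404; half-tol=0.220, Σhalf²=0.363019
  -F: nom -28.400 → Σnom=-18.710; wc +0.156/-0.410 → slack +1.275/-1.814; half-tol=0.283, Σhalf²=0.443108
  -G: nom -36.500 → Σnom=-55.210; wc +0.427/-0.427 → slack +1.702/-2.241; half-tol=0.427, Σhalf²=0.625437
  +H: nom +16.900 → Σnom=-38.310; wc +0.470/-0.488 → slack +2.172/-2.729; half-tol=0.479, Σhalf²=0.854878
  -I: nom -28.800 → Σnom=-67.110; wc +0.480/-0.416 → slack +2.652/-3.145; half-tol=0.448, Σhalf²=1.055582
  -J: nom -15.920 → Σnom=-83.030; wc +0.170/-0.450 → slack +2.822/-3.595; half-tol=0.310, Σhalf²=1.151682
Nominal = -83.030. Worst-case = [-83.030 - 3.595, -83.030 + 2.822] = [-86.625, -80.208]. RSS = √1.151682 = 1.073.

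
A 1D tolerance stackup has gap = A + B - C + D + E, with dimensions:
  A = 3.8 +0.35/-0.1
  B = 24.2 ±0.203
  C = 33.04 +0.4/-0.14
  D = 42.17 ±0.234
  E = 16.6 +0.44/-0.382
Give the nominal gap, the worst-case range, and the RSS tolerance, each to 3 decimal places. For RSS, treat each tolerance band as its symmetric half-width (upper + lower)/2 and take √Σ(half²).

Stack each dimension's contribution:
  +A: nom +3.800 → Σnom=3.800; wc +0.350/-0.100 → slack +0.350/-0.100; half-tol=0.225, Σhalf²=0.050625
  +B: nom +24.200 → Σnom=28.000; wc +0.203/-0.203 → slack +0.553/-0.303; half-tol=0.203, Σhalf²=0.091834
  -C: nom -33.040 → Σnom=-5.040; wc +0.140/-0.400 → slack +0.693/-0.703; half-tol=0.270, Σhalf²=0.164734
  +D: nom +42.170 → Σnom=37.130; wc +0.234/-0.234 → slack +0.927/-0.937; half-tol=0.234, Σhalf²=0.219490
  +E: nom +16.600 → Σnom=53.730; wc +0.440/-0.382 → slack +1.367/-1.319; half-tol=0.411, Σhalf²=0.388411
Nominal = 53.730. Worst-case = [53.730 - 1.319, 53.730 + 1.367] = [52.411, 55.097]. RSS = √0.388411 = 0.623.

nominal=53.730 wc=[52.411,55.097] rss=0.623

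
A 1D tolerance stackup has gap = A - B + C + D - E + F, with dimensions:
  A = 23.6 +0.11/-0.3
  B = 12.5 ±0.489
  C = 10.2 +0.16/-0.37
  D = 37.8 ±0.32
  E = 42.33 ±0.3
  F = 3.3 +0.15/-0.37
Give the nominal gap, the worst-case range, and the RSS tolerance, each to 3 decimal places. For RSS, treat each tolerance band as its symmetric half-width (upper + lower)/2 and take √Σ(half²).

Stack each dimension's contribution:
  +A: nom +23.600 → Σnom=23.600; wc +0.110/-0.300 → slack +0.110/-0.300; half-tol=0.205, Σhalf²=0.042025
  -B: nom -12.500 → Σnom=11.100; wc +0.489/-0.489 → slack +0.599/-0.789; half-tol=0.489, Σhalf²=0.281146
  +C: nom +10.200 → Σnom=21.300; wc +0.160/-0.370 → slack +0.759/-1.159; half-tol=0.265, Σhalf²=0.351371
  +D: nom +37.800 → Σnom=59.100; wc +0.320/-0.320 → slack +1.079/-1.479; half-tol=0.320, Σhalf²=0.453771
  -E: nom -42.330 → Σnom=16.770; wc +0.300/-0.300 → slack +1.379/-1.779; half-tol=0.300, Σhalf²=0.543771
  +F: nom +3.300 → Σnom=20.070; wc +0.150/-0.370 → slack +1.529/-2.149; half-tol=0.260, Σhalf²=0.611371
Nominal = 20.070. Worst-case = [20.070 - 2.149, 20.070 + 1.529] = [17.921, 21.599]. RSS = √0.611371 = 0.782.

nominal=20.070 wc=[17.921,21.599] rss=0.782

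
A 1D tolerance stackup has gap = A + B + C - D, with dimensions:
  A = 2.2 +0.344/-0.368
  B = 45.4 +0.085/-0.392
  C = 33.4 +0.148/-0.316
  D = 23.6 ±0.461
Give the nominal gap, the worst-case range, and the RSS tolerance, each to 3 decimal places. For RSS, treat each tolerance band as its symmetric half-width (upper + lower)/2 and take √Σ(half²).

Stack each dimension's contribution:
  +A: nom +2.200 → Σnom=2.200; wc +0.344/-0.368 → slack +0.344/-0.368; half-tol=0.356, Σhalf²=0.126736
  +B: nom +45.400 → Σnom=47.600; wc +0.085/-0.392 → slack +0.429/-0.760; half-tol=0.239, Σhalf²=0.183618
  +C: nom +33.400 → Σnom=81.000; wc +0.148/-0.316 → slack +0.577/-1.076; half-tol=0.232, Σhalf²=0.237442
  -D: nom -23.600 → Σnom=57.400; wc +0.461/-0.461 → slack +1.038/-1.537; half-tol=0.461, Σhalf²=0.449963
Nominal = 57.400. Worst-case = [57.400 - 1.537, 57.400 + 1.038] = [55.863, 58.438]. RSS = √0.449963 = 0.671.

nominal=57.400 wc=[55.863,58.438] rss=0.671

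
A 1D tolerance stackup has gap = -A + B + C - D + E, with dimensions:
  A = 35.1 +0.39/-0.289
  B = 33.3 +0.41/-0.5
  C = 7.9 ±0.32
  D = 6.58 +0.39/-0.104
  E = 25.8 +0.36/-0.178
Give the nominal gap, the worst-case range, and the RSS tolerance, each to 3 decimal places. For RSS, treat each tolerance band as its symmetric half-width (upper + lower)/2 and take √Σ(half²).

nominal=25.320 wc=[23.542,26.803] rss=0.747

Stack each dimension's contribution:
  -A: nom -35.100 → Σnom=-35.100; wc +0.289/-0.390 → slack +0.289/-0.390; half-tol=0.340, Σhalf²=0.115260
  +B: nom +33.300 → Σnom=-1.800; wc +0.410/-0.500 → slack +0.699/-0.890; half-tol=0.455, Σhalf²=0.322285
  +C: nom +7.900 → Σnom=6.100; wc +0.320/-0.320 → slack +1.019/-1.210; half-tol=0.320, Σhalf²=0.424685
  -D: nom -6.580 → Σnom=-0.480; wc +0.104/-0.390 → slack +1.123/-1.600; half-tol=0.247, Σhalf²=0.485694
  +E: nom +25.800 → Σnom=25.320; wc +0.360/-0.178 → slack +1.483/-1.778; half-tol=0.269, Σhalf²=0.558055
Nominal = 25.320. Worst-case = [25.320 - 1.778, 25.320 + 1.483] = [23.542, 26.803]. RSS = √0.558055 = 0.747.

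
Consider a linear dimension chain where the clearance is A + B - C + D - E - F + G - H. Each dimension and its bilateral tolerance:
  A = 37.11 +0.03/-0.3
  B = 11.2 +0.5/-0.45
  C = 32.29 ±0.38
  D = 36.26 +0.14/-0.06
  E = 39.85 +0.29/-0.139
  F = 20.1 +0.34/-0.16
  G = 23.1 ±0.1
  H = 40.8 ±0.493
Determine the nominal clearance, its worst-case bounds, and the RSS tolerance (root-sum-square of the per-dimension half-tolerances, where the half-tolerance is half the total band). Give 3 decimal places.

Stack each dimension's contribution:
  +A: nom +37.110 → Σnom=37.110; wc +0.030/-0.300 → slack +0.030/-0.300; half-tol=0.165, Σhalf²=0.027225
  +B: nom +11.200 → Σnom=48.310; wc +0.500/-0.450 → slack +0.530/-0.750; half-tol=0.475, Σhalf²=0.252850
  -C: nom -32.290 → Σnom=16.020; wc +0.380/-0.380 → slack +0.910/-1.130; half-tol=0.380, Σhalf²=0.397250
  +D: nom +36.260 → Σnom=52.280; wc +0.140/-0.060 → slack +1.050/-1.190; half-tol=0.100, Σhalf²=0.407250
  -E: nom -39.850 → Σnom=12.430; wc +0.139/-0.290 → slack +1.189/-1.480; half-tol=0.214, Σhalf²=0.453260
  -F: nom -20.100 → Σnom=-7.670; wc +0.160/-0.340 → slack +1.349/-1.820; half-tol=0.250, Σhalf²=0.515760
  +G: nom +23.100 → Σnom=15.430; wc +0.100/-0.100 → slack +1.449/-1.920; half-tol=0.100, Σhalf²=0.525760
  -H: nom -40.800 → Σnom=-25.370; wc +0.493/-0.493 → slack +1.942/-2.413; half-tol=0.493, Σhalf²=0.768809
Nominal = -25.370. Worst-case = [-25.370 - 2.413, -25.370 + 1.942] = [-27.783, -23.428]. RSS = √0.768809 = 0.877.

nominal=-25.370 wc=[-27.783,-23.428] rss=0.877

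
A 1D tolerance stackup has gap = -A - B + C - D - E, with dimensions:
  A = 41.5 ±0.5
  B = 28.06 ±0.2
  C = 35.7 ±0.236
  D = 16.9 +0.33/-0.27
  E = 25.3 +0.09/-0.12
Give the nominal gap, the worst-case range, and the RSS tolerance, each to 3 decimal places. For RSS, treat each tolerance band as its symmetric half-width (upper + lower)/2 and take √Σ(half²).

nominal=-76.060 wc=[-77.416,-74.734] rss=0.668

Stack each dimension's contribution:
  -A: nom -41.500 → Σnom=-41.500; wc +0.500/-0.500 → slack +0.500/-0.500; half-tol=0.500, Σhalf²=0.250000
  -B: nom -28.060 → Σnom=-69.560; wc +0.200/-0.200 → slack +0.700/-0.700; half-tol=0.200, Σhalf²=0.290000
  +C: nom +35.700 → Σnom=-33.860; wc +0.236/-0.236 → slack +0.936/-0.936; half-tol=0.236, Σhalf²=0.345696
  -D: nom -16.900 → Σnom=-50.760; wc +0.270/-0.330 → slack +1.206/-1.266; half-tol=0.300, Σhalf²=0.435696
  -E: nom -25.300 → Σnom=-76.060; wc +0.120/-0.090 → slack +1.326/-1.356; half-tol=0.105, Σhalf²=0.446721
Nominal = -76.060. Worst-case = [-76.060 - 1.356, -76.060 + 1.326] = [-77.416, -74.734]. RSS = √0.446721 = 0.668.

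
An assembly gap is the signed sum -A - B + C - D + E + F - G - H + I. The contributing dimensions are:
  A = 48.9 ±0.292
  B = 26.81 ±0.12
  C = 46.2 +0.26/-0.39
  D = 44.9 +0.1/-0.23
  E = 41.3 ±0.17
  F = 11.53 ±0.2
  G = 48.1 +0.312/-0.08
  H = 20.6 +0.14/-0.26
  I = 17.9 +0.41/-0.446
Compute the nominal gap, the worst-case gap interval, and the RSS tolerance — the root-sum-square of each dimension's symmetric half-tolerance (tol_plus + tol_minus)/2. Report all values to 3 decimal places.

Stack each dimension's contribution:
  -A: nom -48.900 → Σnom=-48.900; wc +0.292/-0.292 → slack +0.292/-0.292; half-tol=0.292, Σhalf²=0.085264
  -B: nom -26.810 → Σnom=-75.710; wc +0.120/-0.120 → slack +0.412/-0.412; half-tol=0.120, Σhalf²=0.099664
  +C: nom +46.200 → Σnom=-29.510; wc +0.260/-0.390 → slack +0.672/-0.802; half-tol=0.325, Σhalf²=0.205289
  -D: nom -44.900 → Σnom=-74.410; wc +0.230/-0.100 → slack +0.902/-0.902; half-tol=0.165, Σhalf²=0.232514
  +E: nom +41.300 → Σnom=-33.110; wc +0.170/-0.170 → slack +1.072/-1.072; half-tol=0.170, Σhalf²=0.261414
  +F: nom +11.530 → Σnom=-21.580; wc +0.200/-0.200 → slack +1.272/-1.272; half-tol=0.200, Σhalf²=0.301414
  -G: nom -48.100 → Σnom=-69.680; wc +0.080/-0.312 → slack +1.352/-1.584; half-tol=0.196, Σhalf²=0.339830
  -H: nom -20.600 → Σnom=-90.280; wc +0.260/-0.140 → slack +1.612/-1.724; half-tol=0.200, Σhalf²=0.379830
  +I: nom +17.900 → Σnom=-72.380; wc +0.410/-0.446 → slack +2.022/-2.170; half-tol=0.428, Σhalf²=0.563014
Nominal = -72.380. Worst-case = [-72.380 - 2.170, -72.380 + 2.022] = [-74.550, -70.358]. RSS = √0.563014 = 0.750.

nominal=-72.380 wc=[-74.550,-70.358] rss=0.750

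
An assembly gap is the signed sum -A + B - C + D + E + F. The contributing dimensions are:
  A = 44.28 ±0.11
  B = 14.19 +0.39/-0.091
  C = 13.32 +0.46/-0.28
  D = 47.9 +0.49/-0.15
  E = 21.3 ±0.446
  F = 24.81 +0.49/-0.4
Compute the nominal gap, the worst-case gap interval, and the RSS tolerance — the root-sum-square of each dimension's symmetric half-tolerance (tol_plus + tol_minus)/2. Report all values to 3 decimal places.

nominal=50.600 wc=[48.943,52.806] rss=0.840

Stack each dimension's contribution:
  -A: nom -44.280 → Σnom=-44.280; wc +0.110/-0.110 → slack +0.110/-0.110; half-tol=0.110, Σhalf²=0.012100
  +B: nom +14.190 → Σnom=-30.090; wc +0.390/-0.091 → slack +0.500/-0.201; half-tol=0.240, Σhalf²=0.069940
  -C: nom -13.320 → Σnom=-43.410; wc +0.280/-0.460 → slack +0.780/-0.661; half-tol=0.370, Σhalf²=0.206840
  +D: nom +47.900 → Σnom=4.490; wc +0.490/-0.150 → slack +1.270/-0.811; half-tol=0.320, Σhalf²=0.309240
  +E: nom +21.300 → Σnom=25.790; wc +0.446/-0.446 → slack +1.716/-1.257; half-tol=0.446, Σhalf²=0.508156
  +F: nom +24.810 → Σnom=50.600; wc +0.490/-0.400 → slack +2.206/-1.657; half-tol=0.445, Σhalf²=0.706181
Nominal = 50.600. Worst-case = [50.600 - 1.657, 50.600 + 2.206] = [48.943, 52.806]. RSS = √0.706181 = 0.840.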